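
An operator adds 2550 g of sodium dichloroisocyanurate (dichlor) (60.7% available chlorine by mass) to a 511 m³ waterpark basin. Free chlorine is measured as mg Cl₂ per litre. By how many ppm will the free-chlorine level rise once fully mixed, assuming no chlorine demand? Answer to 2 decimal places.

Volume: 511 m³ = 511,000 L.
Available chlorine delivered: 2550 g × 0.607 = 1548 g as Cl₂.
Concentration rise: 1548 g / 511,000 L = 3.029 mg/L = 3.03 ppm.

3.03 ppm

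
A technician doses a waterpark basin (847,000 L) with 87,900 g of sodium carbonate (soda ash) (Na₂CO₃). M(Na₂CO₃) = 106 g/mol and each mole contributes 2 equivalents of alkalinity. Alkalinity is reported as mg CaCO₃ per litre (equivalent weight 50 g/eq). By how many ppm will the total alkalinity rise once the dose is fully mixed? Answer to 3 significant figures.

Moles of Na₂CO₃: 87,900 g ÷ 106 g/mol = 829.2 mol → 1658 eq of alkalinity.
As CaCO₃: 1658 eq × 50 g/eq = 82,920 g.
Rise: 82,920 g / 847,000 L × 1000 = 97.9 mg/L.

97.9 ppm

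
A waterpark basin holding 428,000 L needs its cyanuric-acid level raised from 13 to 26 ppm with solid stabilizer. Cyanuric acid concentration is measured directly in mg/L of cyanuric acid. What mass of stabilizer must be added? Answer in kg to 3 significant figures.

5.56 kg

CYA to add: (26 − 13) = 13 mg/L × 428,000 L = 5564 g cyanuric acid.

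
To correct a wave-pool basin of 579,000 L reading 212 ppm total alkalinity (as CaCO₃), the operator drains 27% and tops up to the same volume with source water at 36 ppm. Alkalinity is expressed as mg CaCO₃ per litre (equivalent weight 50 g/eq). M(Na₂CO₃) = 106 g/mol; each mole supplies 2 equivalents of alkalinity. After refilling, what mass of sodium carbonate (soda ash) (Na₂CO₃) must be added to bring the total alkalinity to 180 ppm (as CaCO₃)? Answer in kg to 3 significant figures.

9.53 kg

After draining 27% and refilling: 212 × 0.73 + 36 × 0.27 = 164.48 ppm.
Deficit to target: 180 − 164.48 = 15.52 mg/L.
As CaCO₃: 15.52 mg/L × 579,000 L = 8986 g; ÷ 50 g/eq ÷ 2 = 89.86 mol Na₂CO₃.
Mass: 89.86 × 106 = 9525 g.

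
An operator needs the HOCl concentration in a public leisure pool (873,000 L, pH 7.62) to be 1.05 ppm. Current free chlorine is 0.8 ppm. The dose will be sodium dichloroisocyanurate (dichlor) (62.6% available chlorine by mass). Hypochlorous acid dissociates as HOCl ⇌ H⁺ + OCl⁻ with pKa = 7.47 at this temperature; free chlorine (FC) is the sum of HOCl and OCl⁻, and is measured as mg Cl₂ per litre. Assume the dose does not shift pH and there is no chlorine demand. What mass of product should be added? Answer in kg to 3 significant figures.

2.42 kg

[OCl⁻]/[HOCl] = 10^(pH − pKa) = 10^(7.62 − 7.47) = 1.413; fraction as HOCl = 1/(1 + 1.413) = 0.4145.
Free chlorine required for 1.05 ppm HOCl: 1.05 / 0.4145 = 2.533 ppm.
FC to add: 2.533 − 0.8 = 1.733 mg/L as Cl₂.
Cl₂ equivalent: 1.733 mg/L × 873,000 L = 1513 g.
Product at 62.6% available Cl: 1513 / 0.626 = 2417 g.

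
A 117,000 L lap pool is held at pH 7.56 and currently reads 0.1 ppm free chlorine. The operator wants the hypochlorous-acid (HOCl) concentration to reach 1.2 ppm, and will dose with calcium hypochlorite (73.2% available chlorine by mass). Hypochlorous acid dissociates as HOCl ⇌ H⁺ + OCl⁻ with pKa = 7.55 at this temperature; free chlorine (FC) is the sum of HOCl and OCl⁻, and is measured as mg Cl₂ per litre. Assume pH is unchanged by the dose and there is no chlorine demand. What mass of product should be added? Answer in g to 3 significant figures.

372 g

[OCl⁻]/[HOCl] = 10^(pH − pKa) = 10^(7.56 − 7.55) = 1.023; fraction as HOCl = 1/(1 + 1.023) = 0.4942.
Free chlorine required for 1.2 ppm HOCl: 1.2 / 0.4942 = 2.428 ppm.
FC to add: 2.428 − 0.1 = 2.328 mg/L as Cl₂.
Cl₂ equivalent: 2.328 mg/L × 117,000 L = 272.4 g.
Product at 73.2% available Cl: 272.4 / 0.732 = 372.1 g.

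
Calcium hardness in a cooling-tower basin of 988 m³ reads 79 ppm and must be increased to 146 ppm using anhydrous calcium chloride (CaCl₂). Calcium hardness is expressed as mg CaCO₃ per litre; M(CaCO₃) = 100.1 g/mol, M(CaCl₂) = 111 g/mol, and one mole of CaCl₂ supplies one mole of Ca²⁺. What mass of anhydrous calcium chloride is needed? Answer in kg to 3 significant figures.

Volume: 988 m³ = 988,000 L.
Hardness to add: (146 − 79) = 67 mg/L as CaCO₃ × 988,000 L = 66,200 g as CaCO₃.
Moles of Ca²⁺ (1 mol Ca²⁺ ≡ 1 mol CaCO₃): 66,200 / 100.1 g/mol = 661.3 mol.
Mass of CaCl₂: 661.3 × 111 = 73,400 g.

73.4 kg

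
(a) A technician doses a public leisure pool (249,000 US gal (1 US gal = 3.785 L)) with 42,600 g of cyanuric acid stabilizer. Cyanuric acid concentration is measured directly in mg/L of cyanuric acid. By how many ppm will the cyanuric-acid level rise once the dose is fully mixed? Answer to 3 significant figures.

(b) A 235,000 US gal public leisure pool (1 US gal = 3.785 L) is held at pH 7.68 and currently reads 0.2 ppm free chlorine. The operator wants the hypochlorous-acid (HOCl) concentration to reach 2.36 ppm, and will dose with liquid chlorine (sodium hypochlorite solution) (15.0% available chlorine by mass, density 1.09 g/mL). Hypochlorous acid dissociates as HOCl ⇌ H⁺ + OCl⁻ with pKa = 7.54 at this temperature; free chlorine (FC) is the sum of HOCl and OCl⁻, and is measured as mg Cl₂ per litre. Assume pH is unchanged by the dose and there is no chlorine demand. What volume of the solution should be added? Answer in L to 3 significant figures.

(a) 45.2 ppm; (b) 29.5 L

(a) Volume: 249,000 US gal × 3.785 L/gal = 942,465 L.
(a) Rise: 42,600 g / 942,465 L × 1000 = 45.2 mg/L.

(b) Volume: 235,000 US gal × 3.785 L/gal = 889,475 L.
(b) [OCl⁻]/[HOCl] = 10^(pH − pKa) = 10^(7.68 − 7.54) = 1.38; fraction as HOCl = 1/(1 + 1.38) = 0.4201.
(b) Free chlorine required for 2.36 ppm HOCl: 2.36 / 0.4201 = 5.618 ppm.
(b) FC to add: 5.618 − 0.2 = 5.418 mg/L as Cl₂.
(b) Cl₂ equivalent: 5.418 mg/L × 889,475 L = 4819 g.
(b) Product at 15.0% available Cl: 4819 / 0.15 = 32,130 g.
(b) Volume: 32,130 g ÷ 1.09 g/mL = 29,470 mL.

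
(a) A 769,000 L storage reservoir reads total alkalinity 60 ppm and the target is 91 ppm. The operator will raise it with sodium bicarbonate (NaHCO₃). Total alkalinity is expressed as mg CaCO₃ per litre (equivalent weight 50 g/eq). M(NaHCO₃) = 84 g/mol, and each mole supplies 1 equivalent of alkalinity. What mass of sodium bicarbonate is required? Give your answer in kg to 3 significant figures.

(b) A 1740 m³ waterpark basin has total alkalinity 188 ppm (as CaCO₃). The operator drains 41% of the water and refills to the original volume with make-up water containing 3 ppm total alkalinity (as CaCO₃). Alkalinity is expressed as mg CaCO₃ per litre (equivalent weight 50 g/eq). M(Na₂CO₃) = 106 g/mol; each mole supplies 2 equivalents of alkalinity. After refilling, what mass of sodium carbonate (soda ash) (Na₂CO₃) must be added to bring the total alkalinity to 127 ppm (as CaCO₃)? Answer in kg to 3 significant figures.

(a) Alkalinity to add: (91 − 60) = 31 mg/L as CaCO₃ × 769,000 L = 23,840 g as CaCO₃.
(a) Equivalents: 23,840 g ÷ 50 g/eq = 476.8 eq.
(a) NaHCO₃ supplies 1 eq per mole → 476.8 mol.
(a) Mass: 476.8 mol × 84 g/mol = 40,050 g.

(b) Volume: 1740 m³ = 1,740,000 L.
(b) After draining 41% and refilling: 188 × 0.59 + 3 × 0.41 = 112.15 ppm.
(b) Deficit to target: 127 − 112.15 = 14.85 mg/L.
(b) As CaCO₃: 14.85 mg/L × 1,740,000 L = 25,840 g; ÷ 50 g/eq ÷ 2 = 258.4 mol Na₂CO₃.
(b) Mass: 258.4 × 106 = 27,390 g.

(a) 40.0 kg; (b) 27.4 kg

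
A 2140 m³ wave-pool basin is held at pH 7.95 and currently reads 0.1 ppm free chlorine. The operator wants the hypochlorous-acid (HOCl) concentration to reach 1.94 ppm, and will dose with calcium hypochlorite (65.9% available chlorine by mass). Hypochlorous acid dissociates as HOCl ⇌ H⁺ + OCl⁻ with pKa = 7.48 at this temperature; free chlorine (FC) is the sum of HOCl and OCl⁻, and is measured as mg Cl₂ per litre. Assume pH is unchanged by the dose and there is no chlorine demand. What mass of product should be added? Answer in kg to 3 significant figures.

24.6 kg

Volume: 2140 m³ = 2,140,000 L.
[OCl⁻]/[HOCl] = 10^(pH − pKa) = 10^(7.95 − 7.48) = 2.951; fraction as HOCl = 1/(1 + 2.951) = 0.2531.
Free chlorine required for 1.94 ppm HOCl: 1.94 / 0.2531 = 7.665 ppm.
FC to add: 7.665 − 0.1 = 7.565 mg/L as Cl₂.
Cl₂ equivalent: 7.565 mg/L × 2,140,000 L = 16,190 g.
Product at 65.9% available Cl: 16,190 / 0.659 = 24,570 g.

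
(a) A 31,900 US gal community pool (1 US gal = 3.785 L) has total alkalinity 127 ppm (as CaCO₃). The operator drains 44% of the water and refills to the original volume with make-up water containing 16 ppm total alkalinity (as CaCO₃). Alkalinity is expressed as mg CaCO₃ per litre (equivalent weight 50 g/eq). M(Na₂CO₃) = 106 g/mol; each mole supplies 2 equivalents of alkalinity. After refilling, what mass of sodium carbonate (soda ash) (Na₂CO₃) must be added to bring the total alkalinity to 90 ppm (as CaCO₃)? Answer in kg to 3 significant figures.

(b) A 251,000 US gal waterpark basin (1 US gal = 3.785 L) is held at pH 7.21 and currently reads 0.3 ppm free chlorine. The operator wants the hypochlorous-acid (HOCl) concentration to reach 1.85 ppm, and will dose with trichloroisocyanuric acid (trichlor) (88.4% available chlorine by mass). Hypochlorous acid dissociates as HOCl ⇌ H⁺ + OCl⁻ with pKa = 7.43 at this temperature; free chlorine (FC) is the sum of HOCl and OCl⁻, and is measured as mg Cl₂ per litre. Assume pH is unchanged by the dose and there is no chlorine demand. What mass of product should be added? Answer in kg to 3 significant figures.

(a) Volume: 31,900 US gal × 3.785 L/gal = 120,742 L.
(a) After draining 44% and refilling: 127 × 0.56 + 16 × 0.44 = 78.16 ppm.
(a) Deficit to target: 90 − 78.16 = 11.84 mg/L.
(a) As CaCO₃: 11.84 mg/L × 120,742 L = 1430 g; ÷ 50 g/eq ÷ 2 = 14.3 mol Na₂CO₃.
(a) Mass: 14.3 × 106 = 1515 g.

(b) Volume: 251,000 US gal × 3.785 L/gal = 950,035 L.
(b) [OCl⁻]/[HOCl] = 10^(pH − pKa) = 10^(7.21 − 7.43) = 0.6026; fraction as HOCl = 1/(1 + 0.6026) = 0.624.
(b) Free chlorine required for 1.85 ppm HOCl: 1.85 / 0.624 = 2.965 ppm.
(b) FC to add: 2.965 − 0.3 = 2.665 mg/L as Cl₂.
(b) Cl₂ equivalent: 2.665 mg/L × 950,035 L = 2532 g.
(b) Product at 88.4% available Cl: 2532 / 0.884 = 2864 g.

(a) 1.52 kg; (b) 2.86 kg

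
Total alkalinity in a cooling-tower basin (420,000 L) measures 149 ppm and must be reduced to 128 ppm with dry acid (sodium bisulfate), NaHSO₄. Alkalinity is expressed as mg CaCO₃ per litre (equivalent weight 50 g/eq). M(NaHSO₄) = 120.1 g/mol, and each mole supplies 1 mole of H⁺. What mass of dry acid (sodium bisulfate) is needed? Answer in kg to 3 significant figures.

Alkalinity to neutralize: (149 − 128) = 21 mg/L as CaCO₃ × 420,000 L = 8820 g as CaCO₃.
Equivalents of H⁺ required: 8820 ÷ 50 g/eq = 176.4 eq = 176.4 mol NaHSO₄.
Mass of NaHSO₄: 176.4 × 120.1 = 21,190 g.

21.2 kg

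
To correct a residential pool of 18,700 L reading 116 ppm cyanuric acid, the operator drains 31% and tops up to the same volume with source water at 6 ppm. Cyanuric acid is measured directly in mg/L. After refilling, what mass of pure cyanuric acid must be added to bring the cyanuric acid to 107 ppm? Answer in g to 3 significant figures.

After draining 31% and refilling: 116 × 0.69 + 6 × 0.31 = 81.9 ppm.
Deficit to target: 107 − 81.9 = 25.1 mg/L.
Mass: 25.1 mg/L × 18,700 L = 469.4 g cyanuric acid.

469 g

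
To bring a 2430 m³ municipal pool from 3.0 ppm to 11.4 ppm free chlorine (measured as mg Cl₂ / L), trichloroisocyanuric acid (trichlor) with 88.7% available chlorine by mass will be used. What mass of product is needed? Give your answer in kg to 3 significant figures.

Volume: 2430 m³ = 2,430,000 L.
Chlorine deficit: 11.4 − 3.0 = 8.4 ppm = 8.4 mg/L as Cl₂.
Cl₂ equivalent needed: 8.4 mg/L × 2,430,000 L = 20,410,000 mg = 20,410 g.
Product at 88.7% available chlorine: 20,410 / 0.887 = 23,010 g.

23.0 kg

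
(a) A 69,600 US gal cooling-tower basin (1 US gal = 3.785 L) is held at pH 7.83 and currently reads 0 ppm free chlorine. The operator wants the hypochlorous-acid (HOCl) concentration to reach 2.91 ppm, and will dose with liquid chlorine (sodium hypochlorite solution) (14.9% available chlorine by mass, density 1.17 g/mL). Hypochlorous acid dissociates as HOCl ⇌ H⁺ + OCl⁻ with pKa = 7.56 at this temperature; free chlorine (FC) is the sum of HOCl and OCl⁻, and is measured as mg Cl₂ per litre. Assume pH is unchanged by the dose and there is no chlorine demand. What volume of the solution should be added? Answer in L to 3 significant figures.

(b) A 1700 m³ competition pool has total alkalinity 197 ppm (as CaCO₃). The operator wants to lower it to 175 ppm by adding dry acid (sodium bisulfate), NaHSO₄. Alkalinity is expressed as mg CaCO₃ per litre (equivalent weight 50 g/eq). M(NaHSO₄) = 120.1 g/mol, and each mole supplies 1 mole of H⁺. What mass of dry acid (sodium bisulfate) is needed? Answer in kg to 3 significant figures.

(a) Volume: 69,600 US gal × 3.785 L/gal = 263,436 L.
(a) [OCl⁻]/[HOCl] = 10^(pH − pKa) = 10^(7.83 − 7.56) = 1.862; fraction as HOCl = 1/(1 + 1.862) = 0.3494.
(a) Free chlorine required for 2.91 ppm HOCl: 2.91 / 0.3494 = 8.329 ppm.
(a) FC to add: 8.329 − 0 = 8.329 mg/L as Cl₂.
(a) Cl₂ equivalent: 8.329 mg/L × 263,436 L = 2194 g.
(a) Product at 14.9% available Cl: 2194 / 0.149 = 14,730 g.
(a) Volume: 14,730 g ÷ 1.17 g/mL = 12,590 mL.

(b) Volume: 1700 m³ = 1,700,000 L.
(b) Alkalinity to neutralize: (197 − 175) = 22 mg/L as CaCO₃ × 1,700,000 L = 37,400 g as CaCO₃.
(b) Equivalents of H⁺ required: 37,400 ÷ 50 g/eq = 748 eq = 748 mol NaHSO₄.
(b) Mass of NaHSO₄: 748 × 120.1 = 89,830 g.

(a) 12.6 L; (b) 89.8 kg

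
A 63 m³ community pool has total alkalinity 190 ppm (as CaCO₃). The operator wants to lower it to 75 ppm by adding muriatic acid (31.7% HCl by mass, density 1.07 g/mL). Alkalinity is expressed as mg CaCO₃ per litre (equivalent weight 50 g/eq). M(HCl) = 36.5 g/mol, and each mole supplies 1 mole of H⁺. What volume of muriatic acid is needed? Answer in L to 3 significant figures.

Volume: 63 m³ = 63,000 L.
Alkalinity to neutralize: (190 − 75) = 115 mg/L as CaCO₃ × 63,000 L = 7245 g as CaCO₃.
Equivalents of H⁺ required: 7245 ÷ 50 g/eq = 144.9 eq = 144.9 mol HCl.
Mass of HCl: 144.9 × 36.5 = 5289 g.
Mass of 31.7% solution: 5289 / 0.317 = 16,680 g.
Volume: 16,680 g ÷ 1.07 g/mL = 15,590 mL.

15.6 L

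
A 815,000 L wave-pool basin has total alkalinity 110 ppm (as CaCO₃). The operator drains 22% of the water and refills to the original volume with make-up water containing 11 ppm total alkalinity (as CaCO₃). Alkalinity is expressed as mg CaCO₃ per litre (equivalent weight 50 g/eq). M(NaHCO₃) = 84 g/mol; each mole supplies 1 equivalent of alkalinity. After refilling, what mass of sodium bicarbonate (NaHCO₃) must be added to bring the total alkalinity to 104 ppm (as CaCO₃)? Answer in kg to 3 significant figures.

After draining 22% and refilling: 110 × 0.78 + 11 × 0.22 = 88.22 ppm.
Deficit to target: 104 − 88.22 = 15.78 mg/L.
As CaCO₃: 15.78 mg/L × 815,000 L = 12,860 g; ÷ 50 g/eq ÷ 1 = 257.2 mol NaHCO₃.
Mass: 257.2 × 84 = 21,610 g.

21.6 kg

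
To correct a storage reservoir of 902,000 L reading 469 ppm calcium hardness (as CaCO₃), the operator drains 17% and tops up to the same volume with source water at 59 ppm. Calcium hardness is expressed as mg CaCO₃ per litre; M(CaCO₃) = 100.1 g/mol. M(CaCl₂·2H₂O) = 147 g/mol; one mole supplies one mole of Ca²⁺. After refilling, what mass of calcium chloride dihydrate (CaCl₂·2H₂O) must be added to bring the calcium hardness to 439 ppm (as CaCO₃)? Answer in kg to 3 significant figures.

After draining 17% and refilling: 469 × 0.83 + 59 × 0.17 = 399.3 ppm.
Deficit to target: 439 − 399.3 = 39.7 mg/L.
As CaCO₃: 39.7 mg/L × 902,000 L = 35,810 g; ÷ 100.1 = 357.7 mol Ca²⁺.
Mass: 357.7 × 147 = 52,590 g.

52.6 kg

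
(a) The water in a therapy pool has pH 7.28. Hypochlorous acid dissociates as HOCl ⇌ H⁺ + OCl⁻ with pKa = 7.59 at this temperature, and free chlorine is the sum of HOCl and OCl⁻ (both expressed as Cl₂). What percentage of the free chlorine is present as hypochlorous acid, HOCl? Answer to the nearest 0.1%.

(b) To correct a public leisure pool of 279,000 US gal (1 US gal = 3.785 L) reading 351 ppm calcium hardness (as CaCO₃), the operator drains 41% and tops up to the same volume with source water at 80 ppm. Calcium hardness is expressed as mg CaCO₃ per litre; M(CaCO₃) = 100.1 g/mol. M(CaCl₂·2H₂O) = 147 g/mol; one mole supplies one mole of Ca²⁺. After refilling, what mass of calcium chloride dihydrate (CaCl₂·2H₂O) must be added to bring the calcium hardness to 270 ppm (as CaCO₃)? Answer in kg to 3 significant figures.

(a) 67.1%; (b) 46.7 kg

(a) [OCl⁻]/[HOCl] = 10^(pH − pKa) = 10^(7.28 − 7.59) = 10^-0.31 = 0.4898.
(a) Fraction as HOCl = 1 / (1 + 0.4898) = 0.6712.

(b) Volume: 279,000 US gal × 3.785 L/gal = 1,056,015 L.
(b) After draining 41% and refilling: 351 × 0.59 + 80 × 0.41 = 239.89 ppm.
(b) Deficit to target: 270 − 239.89 = 30.11 mg/L.
(b) As CaCO₃: 30.11 mg/L × 1,056,015 L = 31,800 g; ÷ 100.1 = 317.6 mol Ca²⁺.
(b) Mass: 317.6 × 147 = 46,690 g.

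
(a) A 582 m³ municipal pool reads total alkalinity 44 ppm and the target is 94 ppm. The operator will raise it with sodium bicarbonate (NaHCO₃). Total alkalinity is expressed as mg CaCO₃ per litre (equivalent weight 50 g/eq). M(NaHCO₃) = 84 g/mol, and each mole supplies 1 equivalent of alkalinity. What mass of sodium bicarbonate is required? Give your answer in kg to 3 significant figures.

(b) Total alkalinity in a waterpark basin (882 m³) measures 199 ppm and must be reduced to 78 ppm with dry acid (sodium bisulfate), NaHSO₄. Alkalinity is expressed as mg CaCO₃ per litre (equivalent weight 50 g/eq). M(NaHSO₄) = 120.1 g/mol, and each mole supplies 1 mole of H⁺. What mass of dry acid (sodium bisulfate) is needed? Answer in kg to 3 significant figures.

(a) 48.9 kg; (b) 256 kg

(a) Volume: 582 m³ = 582,000 L.
(a) Alkalinity to add: (94 − 44) = 50 mg/L as CaCO₃ × 582,000 L = 29,100 g as CaCO₃.
(a) Equivalents: 29,100 g ÷ 50 g/eq = 582 eq.
(a) NaHCO₃ supplies 1 eq per mole → 582 mol.
(a) Mass: 582 mol × 84 g/mol = 48,890 g.

(b) Volume: 882 m³ = 882,000 L.
(b) Alkalinity to neutralize: (199 − 78) = 121 mg/L as CaCO₃ × 882,000 L = 106,700 g as CaCO₃.
(b) Equivalents of H⁺ required: 106,700 ÷ 50 g/eq = 2134 eq = 2134 mol NaHSO₄.
(b) Mass of NaHSO₄: 2134 × 120.1 = 256,300 g.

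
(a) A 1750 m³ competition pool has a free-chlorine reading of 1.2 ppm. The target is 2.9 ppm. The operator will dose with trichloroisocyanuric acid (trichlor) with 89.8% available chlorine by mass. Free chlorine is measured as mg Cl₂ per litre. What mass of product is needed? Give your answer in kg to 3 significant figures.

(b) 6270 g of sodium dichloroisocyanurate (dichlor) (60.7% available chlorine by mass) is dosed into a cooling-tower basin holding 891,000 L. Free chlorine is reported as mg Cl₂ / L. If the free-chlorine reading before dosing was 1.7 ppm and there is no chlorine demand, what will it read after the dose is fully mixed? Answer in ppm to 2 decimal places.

(a) Volume: 1750 m³ = 1,750,000 L.
(a) Chlorine deficit: 2.9 − 1.2 = 1.7 ppm = 1.7 mg/L as Cl₂.
(a) Cl₂ equivalent needed: 1.7 mg/L × 1,750,000 L = 2,975,000 mg = 2975 g.
(a) Product at 89.8% available chlorine: 2975 / 0.898 = 3313 g.

(b) Available chlorine delivered: 6270 g × 0.607 = 3806 g as Cl₂.
(b) Concentration rise: 3806 g / 891,000 L = 4.271 mg/L = 4.27 ppm.
(b) Final FC: 1.7 + 4.27 = 5.97 ppm.

(a) 3.31 kg; (b) 5.97 ppm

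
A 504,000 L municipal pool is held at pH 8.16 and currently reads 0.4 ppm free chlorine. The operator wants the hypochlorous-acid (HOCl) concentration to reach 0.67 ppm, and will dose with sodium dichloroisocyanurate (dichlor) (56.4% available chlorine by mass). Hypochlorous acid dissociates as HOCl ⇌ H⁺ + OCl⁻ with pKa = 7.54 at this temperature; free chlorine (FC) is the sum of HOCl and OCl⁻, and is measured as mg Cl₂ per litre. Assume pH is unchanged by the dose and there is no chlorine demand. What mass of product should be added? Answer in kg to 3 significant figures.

[OCl⁻]/[HOCl] = 10^(pH − pKa) = 10^(8.16 − 7.54) = 4.169; fraction as HOCl = 1/(1 + 4.169) = 0.1935.
Free chlorine required for 0.67 ppm HOCl: 0.67 / 0.1935 = 3.463 ppm.
FC to add: 3.463 − 0.4 = 3.063 mg/L as Cl₂.
Cl₂ equivalent: 3.063 mg/L × 504,000 L = 1544 g.
Product at 56.4% available Cl: 1544 / 0.564 = 2737 g.

2.74 kg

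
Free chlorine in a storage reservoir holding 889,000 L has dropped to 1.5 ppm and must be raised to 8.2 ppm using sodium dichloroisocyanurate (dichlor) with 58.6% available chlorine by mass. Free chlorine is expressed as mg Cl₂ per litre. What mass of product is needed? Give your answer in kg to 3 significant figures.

10.2 kg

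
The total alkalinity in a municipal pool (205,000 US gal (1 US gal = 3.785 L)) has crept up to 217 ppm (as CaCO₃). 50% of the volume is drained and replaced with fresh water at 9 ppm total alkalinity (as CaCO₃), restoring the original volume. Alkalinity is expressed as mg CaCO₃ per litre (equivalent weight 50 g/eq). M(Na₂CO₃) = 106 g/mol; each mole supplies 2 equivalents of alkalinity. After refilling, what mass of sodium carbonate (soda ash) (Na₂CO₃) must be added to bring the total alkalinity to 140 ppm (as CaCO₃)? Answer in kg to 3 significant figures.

Volume: 205,000 US gal × 3.785 L/gal = 775,925 L.
After draining 50% and refilling: 217 × 0.50 + 9 × 0.50 = 113 ppm.
Deficit to target: 140 − 113 = 27 mg/L.
As CaCO₃: 27 mg/L × 775,925 L = 20,950 g; ÷ 50 g/eq ÷ 2 = 209.5 mol Na₂CO₃.
Mass: 209.5 × 106 = 22,210 g.

22.2 kg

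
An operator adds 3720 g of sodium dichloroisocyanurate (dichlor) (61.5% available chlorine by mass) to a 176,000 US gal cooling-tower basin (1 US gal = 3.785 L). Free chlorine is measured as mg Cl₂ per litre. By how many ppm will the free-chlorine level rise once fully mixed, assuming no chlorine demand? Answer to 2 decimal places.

Volume: 176,000 US gal × 3.785 L/gal = 666,160 L.
Available chlorine delivered: 3720 g × 0.615 = 2288 g as Cl₂.
Concentration rise: 2288 g / 666,160 L = 3.434 mg/L = 3.43 ppm.

3.43 ppm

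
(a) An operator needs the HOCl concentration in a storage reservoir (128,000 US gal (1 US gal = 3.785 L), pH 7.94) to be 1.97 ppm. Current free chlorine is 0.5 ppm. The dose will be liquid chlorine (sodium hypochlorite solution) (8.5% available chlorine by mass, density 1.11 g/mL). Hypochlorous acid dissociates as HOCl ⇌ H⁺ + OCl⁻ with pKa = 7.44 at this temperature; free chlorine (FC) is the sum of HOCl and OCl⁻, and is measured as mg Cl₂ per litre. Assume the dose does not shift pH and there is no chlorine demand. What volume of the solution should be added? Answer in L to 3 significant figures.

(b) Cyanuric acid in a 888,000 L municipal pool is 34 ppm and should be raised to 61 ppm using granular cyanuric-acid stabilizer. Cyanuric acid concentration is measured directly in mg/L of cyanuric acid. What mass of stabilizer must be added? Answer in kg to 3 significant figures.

(a) 39.5 L; (b) 24.0 kg

(a) Volume: 128,000 US gal × 3.785 L/gal = 484,480 L.
(a) [OCl⁻]/[HOCl] = 10^(pH − pKa) = 10^(7.94 − 7.44) = 3.162; fraction as HOCl = 1/(1 + 3.162) = 0.2403.
(a) Free chlorine required for 1.97 ppm HOCl: 1.97 / 0.2403 = 8.2 ppm.
(a) FC to add: 8.2 − 0.5 = 7.7 mg/L as Cl₂.
(a) Cl₂ equivalent: 7.7 mg/L × 484,480 L = 3730 g.
(a) Product at 8.5% available Cl: 3730 / 0.085 = 43,890 g.
(a) Volume: 43,890 g ÷ 1.11 g/mL = 39,540 mL.

(b) CYA to add: (61 − 34) = 27 mg/L × 888,000 L = 23,980 g cyanuric acid.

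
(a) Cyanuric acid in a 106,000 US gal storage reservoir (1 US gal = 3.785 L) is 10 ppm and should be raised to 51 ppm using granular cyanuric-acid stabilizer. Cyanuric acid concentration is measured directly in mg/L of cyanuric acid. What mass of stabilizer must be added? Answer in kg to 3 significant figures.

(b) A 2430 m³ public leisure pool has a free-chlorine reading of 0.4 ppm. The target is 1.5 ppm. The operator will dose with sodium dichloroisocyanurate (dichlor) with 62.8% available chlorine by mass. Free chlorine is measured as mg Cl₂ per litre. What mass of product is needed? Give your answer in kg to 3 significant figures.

(a) 16.4 kg; (b) 4.26 kg

(a) Volume: 106,000 US gal × 3.785 L/gal = 401,210 L.
(a) CYA to add: (51 − 10) = 41 mg/L × 401,210 L = 16,450 g cyanuric acid.

(b) Volume: 2430 m³ = 2,430,000 L.
(b) Chlorine deficit: 1.5 − 0.4 = 1.1 ppm = 1.1 mg/L as Cl₂.
(b) Cl₂ equivalent needed: 1.1 mg/L × 2,430,000 L = 2,673,000 mg = 2673 g.
(b) Product at 62.8% available chlorine: 2673 / 0.628 = 4256 g.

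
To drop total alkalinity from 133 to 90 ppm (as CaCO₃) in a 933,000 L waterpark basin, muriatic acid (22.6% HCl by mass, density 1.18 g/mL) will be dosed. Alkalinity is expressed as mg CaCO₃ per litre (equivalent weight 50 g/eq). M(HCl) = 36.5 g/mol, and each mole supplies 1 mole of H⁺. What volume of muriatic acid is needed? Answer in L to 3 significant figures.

Alkalinity to neutralize: (133 − 90) = 43 mg/L as CaCO₃ × 933,000 L = 40,120 g as CaCO₃.
Equivalents of H⁺ required: 40,120 ÷ 50 g/eq = 802.4 eq = 802.4 mol HCl.
Mass of HCl: 802.4 × 36.5 = 29,290 g.
Mass of 22.6% solution: 29,290 / 0.226 = 129,600 g.
Volume: 129,600 g ÷ 1.18 g/mL = 109,800 mL.

110 L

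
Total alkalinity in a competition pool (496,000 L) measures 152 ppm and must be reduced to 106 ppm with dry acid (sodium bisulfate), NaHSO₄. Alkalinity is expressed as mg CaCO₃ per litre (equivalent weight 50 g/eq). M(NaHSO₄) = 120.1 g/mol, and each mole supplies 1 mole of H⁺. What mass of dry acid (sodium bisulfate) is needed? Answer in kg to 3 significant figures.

Alkalinity to neutralize: (152 − 106) = 46 mg/L as CaCO₃ × 496,000 L = 22,820 g as CaCO₃.
Equivalents of H⁺ required: 22,820 ÷ 50 g/eq = 456.3 eq = 456.3 mol NaHSO₄.
Mass of NaHSO₄: 456.3 × 120.1 = 54,800 g.

54.8 kg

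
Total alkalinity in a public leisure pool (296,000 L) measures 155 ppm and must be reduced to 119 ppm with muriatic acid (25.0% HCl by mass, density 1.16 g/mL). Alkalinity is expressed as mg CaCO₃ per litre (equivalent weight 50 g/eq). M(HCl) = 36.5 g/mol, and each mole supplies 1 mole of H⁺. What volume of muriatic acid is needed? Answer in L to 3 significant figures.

26.8 L

Alkalinity to neutralize: (155 − 119) = 36 mg/L as CaCO₃ × 296,000 L = 10,660 g as CaCO₃.
Equivalents of H⁺ required: 10,660 ÷ 50 g/eq = 213.1 eq = 213.1 mol HCl.
Mass of HCl: 213.1 × 36.5 = 7779 g.
Mass of 25.0% solution: 7779 / 0.25 = 31,120 g.
Volume: 31,120 g ÷ 1.16 g/mL = 26,820 mL.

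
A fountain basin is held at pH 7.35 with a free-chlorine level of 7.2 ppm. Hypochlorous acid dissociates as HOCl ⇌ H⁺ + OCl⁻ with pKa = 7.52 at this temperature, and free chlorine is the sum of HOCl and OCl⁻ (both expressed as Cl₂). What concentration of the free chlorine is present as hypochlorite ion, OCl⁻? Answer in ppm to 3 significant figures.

[OCl⁻]/[HOCl] = 10^(pH − pKa) = 10^(7.35 − 7.52) = 10^-0.17 = 0.6761.
Fraction as HOCl = 1 / (1 + 0.6761) = 0.5966.
OCl⁻ = (1 − 0.5966) × 7.2 ppm = 2.904 ppm.

2.90 ppm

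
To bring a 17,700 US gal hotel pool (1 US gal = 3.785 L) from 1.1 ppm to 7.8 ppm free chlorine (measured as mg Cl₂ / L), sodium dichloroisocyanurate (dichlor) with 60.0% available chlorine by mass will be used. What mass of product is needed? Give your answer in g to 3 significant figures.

748 g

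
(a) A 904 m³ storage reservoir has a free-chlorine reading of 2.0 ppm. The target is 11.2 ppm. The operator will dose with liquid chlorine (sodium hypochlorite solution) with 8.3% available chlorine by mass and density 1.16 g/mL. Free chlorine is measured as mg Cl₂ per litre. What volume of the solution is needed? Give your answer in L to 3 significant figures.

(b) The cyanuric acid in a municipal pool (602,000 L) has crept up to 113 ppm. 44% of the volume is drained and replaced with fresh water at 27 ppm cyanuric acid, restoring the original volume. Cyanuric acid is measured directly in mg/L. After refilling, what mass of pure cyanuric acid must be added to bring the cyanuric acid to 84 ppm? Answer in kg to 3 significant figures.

(a) 86.4 L; (b) 5.32 kg

(a) Volume: 904 m³ = 904,000 L.
(a) Chlorine deficit: 11.2 − 2.0 = 9.2 ppm = 9.2 mg/L as Cl₂.
(a) Cl₂ equivalent needed: 9.2 mg/L × 904,000 L = 8,317,000 mg = 8317 g.
(a) Product at 8.3% available chlorine: 8317 / 0.083 = 100,200 g.
(a) Volume at density 1.16 g/mL: 100,200 g ÷ 1.16 g/mL = 86,380 mL.

(b) After draining 44% and refilling: 113 × 0.56 + 27 × 0.44 = 75.16 ppm.
(b) Deficit to target: 84 − 75.16 = 8.84 mg/L.
(b) Mass: 8.84 mg/L × 602,000 L = 5322 g cyanuric acid.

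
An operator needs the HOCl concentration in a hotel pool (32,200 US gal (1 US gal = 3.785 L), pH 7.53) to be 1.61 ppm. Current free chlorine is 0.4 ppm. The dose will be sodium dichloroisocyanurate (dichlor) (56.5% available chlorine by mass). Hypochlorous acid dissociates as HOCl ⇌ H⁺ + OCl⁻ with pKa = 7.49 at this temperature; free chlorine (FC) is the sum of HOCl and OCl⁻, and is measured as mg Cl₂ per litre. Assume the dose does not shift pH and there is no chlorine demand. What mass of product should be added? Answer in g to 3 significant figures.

Volume: 32,200 US gal × 3.785 L/gal = 121,877 L.
[OCl⁻]/[HOCl] = 10^(pH − pKa) = 10^(7.53 − 7.49) = 1.096; fraction as HOCl = 1/(1 + 1.096) = 0.477.
Free chlorine required for 1.61 ppm HOCl: 1.61 / 0.477 = 3.375 ppm.
FC to add: 3.375 − 0.4 = 2.975 mg/L as Cl₂.
Cl₂ equivalent: 2.975 mg/L × 121,877 L = 362.6 g.
Product at 56.5% available Cl: 362.6 / 0.565 = 641.8 g.

642 g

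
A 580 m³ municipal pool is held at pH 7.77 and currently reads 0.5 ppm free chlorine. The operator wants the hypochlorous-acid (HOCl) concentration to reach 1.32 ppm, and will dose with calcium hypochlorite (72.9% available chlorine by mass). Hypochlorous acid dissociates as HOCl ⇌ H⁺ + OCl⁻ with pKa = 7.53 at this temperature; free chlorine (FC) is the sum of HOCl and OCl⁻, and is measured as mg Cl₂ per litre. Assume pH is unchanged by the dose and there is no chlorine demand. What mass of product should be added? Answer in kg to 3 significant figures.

2.48 kg

Volume: 580 m³ = 580,000 L.
[OCl⁻]/[HOCl] = 10^(pH − pKa) = 10^(7.77 − 7.53) = 1.738; fraction as HOCl = 1/(1 + 1.738) = 0.3653.
Free chlorine required for 1.32 ppm HOCl: 1.32 / 0.3653 = 3.614 ppm.
FC to add: 3.614 − 0.5 = 3.114 mg/L as Cl₂.
Cl₂ equivalent: 3.114 mg/L × 580,000 L = 1806 g.
Product at 72.9% available Cl: 1806 / 0.729 = 2477 g.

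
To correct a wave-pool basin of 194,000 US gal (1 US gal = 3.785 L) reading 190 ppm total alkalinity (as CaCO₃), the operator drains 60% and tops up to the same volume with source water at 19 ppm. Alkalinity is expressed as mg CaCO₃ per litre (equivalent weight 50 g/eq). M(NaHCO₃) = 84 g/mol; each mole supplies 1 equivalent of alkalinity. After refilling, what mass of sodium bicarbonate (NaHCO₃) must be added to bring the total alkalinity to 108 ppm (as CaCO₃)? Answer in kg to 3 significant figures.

25.4 kg

Volume: 194,000 US gal × 3.785 L/gal = 734,290 L.
After draining 60% and refilling: 190 × 0.40 + 19 × 0.60 = 87.4 ppm.
Deficit to target: 108 − 87.4 = 20.6 mg/L.
As CaCO₃: 20.6 mg/L × 734,290 L = 15,130 g; ÷ 50 g/eq ÷ 1 = 302.5 mol NaHCO₃.
Mass: 302.5 × 84 = 25,410 g.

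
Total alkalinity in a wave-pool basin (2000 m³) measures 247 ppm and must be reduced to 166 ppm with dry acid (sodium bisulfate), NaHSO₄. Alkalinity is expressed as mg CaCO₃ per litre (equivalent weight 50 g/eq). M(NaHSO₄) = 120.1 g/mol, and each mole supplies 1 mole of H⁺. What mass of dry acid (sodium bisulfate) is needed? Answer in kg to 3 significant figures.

389 kg

Volume: 2000 m³ = 2,000,000 L.
Alkalinity to neutralize: (247 − 166) = 81 mg/L as CaCO₃ × 2,000,000 L = 162,000 g as CaCO₃.
Equivalents of H⁺ required: 162,000 ÷ 50 g/eq = 3240 eq = 3240 mol NaHSO₄.
Mass of NaHSO₄: 3240 × 120.1 = 389,100 g.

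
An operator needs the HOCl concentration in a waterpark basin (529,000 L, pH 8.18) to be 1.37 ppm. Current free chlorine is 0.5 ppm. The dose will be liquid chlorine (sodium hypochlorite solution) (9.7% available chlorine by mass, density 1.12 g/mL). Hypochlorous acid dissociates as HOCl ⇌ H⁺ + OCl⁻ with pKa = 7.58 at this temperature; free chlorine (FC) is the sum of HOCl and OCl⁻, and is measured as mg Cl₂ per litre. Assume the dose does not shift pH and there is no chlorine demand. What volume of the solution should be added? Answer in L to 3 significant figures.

[OCl⁻]/[HOCl] = 10^(pH − pKa) = 10^(8.18 − 7.58) = 3.981; fraction as HOCl = 1/(1 + 3.981) = 0.2008.
Free chlorine required for 1.37 ppm HOCl: 1.37 / 0.2008 = 6.824 ppm.
FC to add: 6.824 − 0.5 = 6.324 mg/L as Cl₂.
Cl₂ equivalent: 6.324 mg/L × 529,000 L = 3345 g.
Product at 9.7% available Cl: 3345 / 0.097 = 34,490 g.
Volume: 34,490 g ÷ 1.12 g/mL = 30,790 mL.

30.8 L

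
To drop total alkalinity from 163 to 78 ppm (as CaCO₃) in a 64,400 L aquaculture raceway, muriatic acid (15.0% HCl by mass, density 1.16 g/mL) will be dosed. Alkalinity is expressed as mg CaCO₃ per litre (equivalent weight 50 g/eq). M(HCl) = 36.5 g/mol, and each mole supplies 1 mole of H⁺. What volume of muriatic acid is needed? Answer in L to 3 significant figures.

23.0 L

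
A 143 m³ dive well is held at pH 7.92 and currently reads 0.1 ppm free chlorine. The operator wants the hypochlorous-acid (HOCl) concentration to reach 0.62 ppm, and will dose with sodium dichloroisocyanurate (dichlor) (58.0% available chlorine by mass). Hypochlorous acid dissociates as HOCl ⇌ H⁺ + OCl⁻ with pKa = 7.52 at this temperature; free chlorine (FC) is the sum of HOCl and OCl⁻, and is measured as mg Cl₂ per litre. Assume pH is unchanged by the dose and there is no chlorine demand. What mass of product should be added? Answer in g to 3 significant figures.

Volume: 143 m³ = 143,000 L.
[OCl⁻]/[HOCl] = 10^(pH − pKa) = 10^(7.92 − 7.52) = 2.512; fraction as HOCl = 1/(1 + 2.512) = 0.2847.
Free chlorine required for 0.62 ppm HOCl: 0.62 / 0.2847 = 2.177 ppm.
FC to add: 2.177 − 0.1 = 2.077 mg/L as Cl₂.
Cl₂ equivalent: 2.077 mg/L × 143,000 L = 297.1 g.
Product at 58.0% available Cl: 297.1 / 0.58 = 512.2 g.

512 g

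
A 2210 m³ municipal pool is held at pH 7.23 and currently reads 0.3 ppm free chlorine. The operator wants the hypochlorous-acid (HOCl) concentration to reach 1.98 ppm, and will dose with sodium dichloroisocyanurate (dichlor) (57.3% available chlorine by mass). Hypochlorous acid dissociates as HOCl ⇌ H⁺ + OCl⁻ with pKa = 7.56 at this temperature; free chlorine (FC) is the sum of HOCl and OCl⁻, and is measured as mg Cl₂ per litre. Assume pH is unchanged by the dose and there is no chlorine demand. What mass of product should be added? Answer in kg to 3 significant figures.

Volume: 2210 m³ = 2,210,000 L.
[OCl⁻]/[HOCl] = 10^(pH − pKa) = 10^(7.23 − 7.56) = 0.4677; fraction as HOCl = 1/(1 + 0.4677) = 0.6813.
Free chlorine required for 1.98 ppm HOCl: 1.98 / 0.6813 = 2.906 ppm.
FC to add: 2.906 − 0.3 = 2.606 mg/L as Cl₂.
Cl₂ equivalent: 2.606 mg/L × 2,210,000 L = 5760 g.
Product at 57.3% available Cl: 5760 / 0.573 = 10,050 g.

10.1 kg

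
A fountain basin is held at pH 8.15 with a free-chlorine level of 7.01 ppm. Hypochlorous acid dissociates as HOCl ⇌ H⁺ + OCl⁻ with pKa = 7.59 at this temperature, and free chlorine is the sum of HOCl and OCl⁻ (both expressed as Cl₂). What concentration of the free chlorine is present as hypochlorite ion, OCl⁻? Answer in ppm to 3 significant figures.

5.50 ppm

[OCl⁻]/[HOCl] = 10^(pH − pKa) = 10^(8.15 − 7.59) = 10^0.56 = 3.631.
Fraction as HOCl = 1 / (1 + 3.631) = 0.2159.
OCl⁻ = (1 − 0.2159) × 7.01 ppm = 5.496 ppm.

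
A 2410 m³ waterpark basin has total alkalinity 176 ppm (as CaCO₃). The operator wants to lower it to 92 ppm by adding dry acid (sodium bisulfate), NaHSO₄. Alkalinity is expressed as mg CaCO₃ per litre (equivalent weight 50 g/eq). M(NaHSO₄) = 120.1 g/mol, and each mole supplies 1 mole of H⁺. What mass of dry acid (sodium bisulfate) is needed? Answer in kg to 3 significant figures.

486 kg

Volume: 2410 m³ = 2,410,000 L.
Alkalinity to neutralize: (176 − 92) = 84 mg/L as CaCO₃ × 2,410,000 L = 202,400 g as CaCO₃.
Equivalents of H⁺ required: 202,400 ÷ 50 g/eq = 4049 eq = 4049 mol NaHSO₄.
Mass of NaHSO₄: 4049 × 120.1 = 486,300 g.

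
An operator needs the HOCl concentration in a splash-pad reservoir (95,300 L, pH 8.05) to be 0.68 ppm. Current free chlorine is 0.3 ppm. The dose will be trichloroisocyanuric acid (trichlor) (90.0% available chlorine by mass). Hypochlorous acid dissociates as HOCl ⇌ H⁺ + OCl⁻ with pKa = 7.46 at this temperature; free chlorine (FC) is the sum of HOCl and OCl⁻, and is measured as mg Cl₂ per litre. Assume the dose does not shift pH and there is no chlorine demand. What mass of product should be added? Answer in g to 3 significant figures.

[OCl⁻]/[HOCl] = 10^(pH − pKa) = 10^(8.05 − 7.46) = 3.89; fraction as HOCl = 1/(1 + 3.89) = 0.2045.
Free chlorine required for 0.68 ppm HOCl: 0.68 / 0.2045 = 3.326 ppm.
FC to add: 3.326 − 0.3 = 3.026 mg/L as Cl₂.
Cl₂ equivalent: 3.026 mg/L × 95,300 L = 288.3 g.
Product at 90.0% available Cl: 288.3 / 0.9 = 320.4 g.

320 g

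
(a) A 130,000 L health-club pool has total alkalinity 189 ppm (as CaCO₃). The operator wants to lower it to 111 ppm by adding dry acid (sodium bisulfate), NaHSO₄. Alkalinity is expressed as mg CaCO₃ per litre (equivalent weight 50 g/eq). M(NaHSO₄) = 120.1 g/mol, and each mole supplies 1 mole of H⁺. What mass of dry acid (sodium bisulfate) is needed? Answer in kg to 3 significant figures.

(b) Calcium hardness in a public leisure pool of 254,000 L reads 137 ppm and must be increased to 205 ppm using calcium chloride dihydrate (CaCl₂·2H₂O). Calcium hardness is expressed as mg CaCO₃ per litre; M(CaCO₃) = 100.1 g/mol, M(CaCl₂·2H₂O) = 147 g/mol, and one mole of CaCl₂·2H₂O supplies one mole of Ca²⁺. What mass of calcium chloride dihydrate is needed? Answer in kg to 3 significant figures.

(a) 24.4 kg; (b) 25.4 kg

(a) Alkalinity to neutralize: (189 − 111) = 78 mg/L as CaCO₃ × 130,000 L = 10,140 g as CaCO₃.
(a) Equivalents of H⁺ required: 10,140 ÷ 50 g/eq = 202.8 eq = 202.8 mol NaHSO₄.
(a) Mass of NaHSO₄: 202.8 × 120.1 = 24,360 g.

(b) Hardness to add: (205 − 137) = 68 mg/L as CaCO₃ × 254,000 L = 17,270 g as CaCO₃.
(b) Moles of Ca²⁺ (1 mol Ca²⁺ ≡ 1 mol CaCO₃): 17,270 / 100.1 g/mol = 172.5 mol.
(b) Mass of CaCl₂·2H₂O: 172.5 × 147 = 25,360 g.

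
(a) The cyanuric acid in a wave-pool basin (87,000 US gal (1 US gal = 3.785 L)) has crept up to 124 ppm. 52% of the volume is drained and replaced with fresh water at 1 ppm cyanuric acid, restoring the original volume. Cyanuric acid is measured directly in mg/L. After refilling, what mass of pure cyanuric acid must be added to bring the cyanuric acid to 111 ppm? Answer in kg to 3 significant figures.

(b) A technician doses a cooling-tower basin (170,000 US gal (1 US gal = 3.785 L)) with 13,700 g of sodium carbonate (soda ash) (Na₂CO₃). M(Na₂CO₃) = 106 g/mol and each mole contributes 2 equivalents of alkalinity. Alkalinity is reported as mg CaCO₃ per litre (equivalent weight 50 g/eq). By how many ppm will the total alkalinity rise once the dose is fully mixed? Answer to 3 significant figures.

(a) 16.8 kg; (b) 20.1 ppm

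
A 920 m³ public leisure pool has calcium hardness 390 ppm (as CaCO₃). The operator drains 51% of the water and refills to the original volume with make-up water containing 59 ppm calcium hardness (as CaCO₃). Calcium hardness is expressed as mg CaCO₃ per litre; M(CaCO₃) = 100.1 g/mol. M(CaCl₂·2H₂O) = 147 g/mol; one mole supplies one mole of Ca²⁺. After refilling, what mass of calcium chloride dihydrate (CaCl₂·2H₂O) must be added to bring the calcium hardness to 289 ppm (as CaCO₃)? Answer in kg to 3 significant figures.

Volume: 920 m³ = 920,000 L.
After draining 51% and refilling: 390 × 0.49 + 59 × 0.51 = 221.19 ppm.
Deficit to target: 289 − 221.19 = 67.81 mg/L.
As CaCO₃: 67.81 mg/L × 920,000 L = 62,390 g; ÷ 100.1 = 623.2 mol Ca²⁺.
Mass: 623.2 × 147 = 91,610 g.

91.6 kg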